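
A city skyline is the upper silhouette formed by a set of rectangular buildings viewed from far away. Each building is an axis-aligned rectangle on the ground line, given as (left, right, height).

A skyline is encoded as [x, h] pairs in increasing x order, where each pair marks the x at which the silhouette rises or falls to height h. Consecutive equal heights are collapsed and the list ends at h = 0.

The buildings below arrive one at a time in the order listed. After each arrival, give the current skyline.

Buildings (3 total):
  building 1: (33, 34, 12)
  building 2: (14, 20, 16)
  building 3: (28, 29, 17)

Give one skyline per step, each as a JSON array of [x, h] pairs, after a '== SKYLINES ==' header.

== SKYLINES ==
[[33,12],[34,0]]
[[14,16],[20,0],[33,12],[34,0]]
[[14,16],[20,0],[28,17],[29,0],[33,12],[34,0]]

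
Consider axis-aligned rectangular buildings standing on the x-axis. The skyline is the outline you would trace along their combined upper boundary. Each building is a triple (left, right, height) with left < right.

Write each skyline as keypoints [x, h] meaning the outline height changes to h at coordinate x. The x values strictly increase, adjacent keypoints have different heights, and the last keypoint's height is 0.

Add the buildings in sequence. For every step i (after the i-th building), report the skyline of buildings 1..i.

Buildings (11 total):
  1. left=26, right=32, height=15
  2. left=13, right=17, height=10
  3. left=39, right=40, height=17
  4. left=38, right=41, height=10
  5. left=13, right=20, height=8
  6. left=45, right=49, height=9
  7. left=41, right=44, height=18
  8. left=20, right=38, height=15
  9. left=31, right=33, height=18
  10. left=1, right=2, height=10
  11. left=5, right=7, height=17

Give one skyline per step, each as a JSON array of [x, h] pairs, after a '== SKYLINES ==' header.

== SKYLINES ==
[[26,15],[32,0]]
[[13,10],[17,0],[26,15],[32,0]]
[[13,10],[17,0],[26,15],[32,0],[39,17],[40,0]]
[[13,10],[17,0],[26,15],[32,0],[38,10],[39,17],[40,10],[41,0]]
[[13,10],[17,8],[20,0],[26,15],[32,0],[38,10],[39,17],[40,10],[41,0]]
[[13,10],[17,8],[20,0],[26,15],[32,0],[38,10],[39,17],[40,10],[41,0],[45,9],[49,0]]
[[13,10],[17,8],[20,0],[26,15],[32,0],[38,10],[39,17],[40,10],[41,18],[44,0],[45,9],[49,0]]
[[13,10],[17,8],[20,15],[38,10],[39,17],[40,10],[41,18],[44,0],[45,9],[49,0]]
[[13,10],[17,8],[20,15],[31,18],[33,15],[38,10],[39,17],[40,10],[41,18],[44,0],[45,9],[49,0]]
[[1,10],[2,0],[13,10],[17,8],[20,15],[31,18],[33,15],[38,10],[39,17],[40,10],[41,18],[44,0],[45,9],[49,0]]
[[1,10],[2,0],[5,17],[7,0],[13,10],[17,8],[20,15],[31,18],[33,15],[38,10],[39,17],[40,10],[41,18],[44,0],[45,9],[49,0]]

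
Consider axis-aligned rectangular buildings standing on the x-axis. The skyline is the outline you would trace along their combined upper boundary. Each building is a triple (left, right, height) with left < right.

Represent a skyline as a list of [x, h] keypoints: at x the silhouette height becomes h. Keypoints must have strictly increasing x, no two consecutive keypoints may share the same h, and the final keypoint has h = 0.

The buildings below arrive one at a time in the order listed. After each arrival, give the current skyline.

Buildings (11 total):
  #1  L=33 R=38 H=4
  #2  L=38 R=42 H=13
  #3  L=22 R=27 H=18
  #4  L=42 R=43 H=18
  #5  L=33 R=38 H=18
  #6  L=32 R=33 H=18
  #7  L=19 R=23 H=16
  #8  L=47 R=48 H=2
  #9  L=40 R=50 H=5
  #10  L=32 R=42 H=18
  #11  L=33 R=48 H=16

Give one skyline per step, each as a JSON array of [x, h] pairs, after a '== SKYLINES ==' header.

== SKYLINES ==
[[33,4],[38,0]]
[[33,4],[38,13],[42,0]]
[[22,18],[27,0],[33,4],[38,13],[42,0]]
[[22,18],[27,0],[33,4],[38,13],[42,18],[43,0]]
[[22,18],[27,0],[33,18],[38,13],[42,18],[43,0]]
[[22,18],[27,0],[32,18],[38,13],[42,18],[43,0]]
[[19,16],[22,18],[27,0],[32,18],[38,13],[42,18],[43,0]]
[[19,16],[22,18],[27,0],[32,18],[38,13],[42,18],[43,0],[47,2],[48,0]]
[[19,16],[22,18],[27,0],[32,18],[38,13],[42,18],[43,5],[50,0]]
[[19,16],[22,18],[27,0],[32,18],[43,5],[50,0]]
[[19,16],[22,18],[27,0],[32,18],[43,16],[48,5],[50,0]]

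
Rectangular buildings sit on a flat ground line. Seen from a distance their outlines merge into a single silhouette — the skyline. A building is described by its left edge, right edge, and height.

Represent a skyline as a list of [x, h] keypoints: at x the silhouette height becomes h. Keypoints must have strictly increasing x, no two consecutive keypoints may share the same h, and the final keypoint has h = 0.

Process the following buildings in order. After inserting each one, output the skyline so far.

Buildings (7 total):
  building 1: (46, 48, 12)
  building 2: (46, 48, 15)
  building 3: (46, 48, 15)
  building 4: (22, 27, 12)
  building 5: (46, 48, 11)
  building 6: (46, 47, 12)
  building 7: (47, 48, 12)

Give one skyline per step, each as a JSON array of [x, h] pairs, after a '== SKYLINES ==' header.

== SKYLINES ==
[[46,12],[48,0]]
[[46,15],[48,0]]
[[46,15],[48,0]]
[[22,12],[27,0],[46,15],[48,0]]
[[22,12],[27,0],[46,15],[48,0]]
[[22,12],[27,0],[46,15],[48,0]]
[[22,12],[27,0],[46,15],[48,0]]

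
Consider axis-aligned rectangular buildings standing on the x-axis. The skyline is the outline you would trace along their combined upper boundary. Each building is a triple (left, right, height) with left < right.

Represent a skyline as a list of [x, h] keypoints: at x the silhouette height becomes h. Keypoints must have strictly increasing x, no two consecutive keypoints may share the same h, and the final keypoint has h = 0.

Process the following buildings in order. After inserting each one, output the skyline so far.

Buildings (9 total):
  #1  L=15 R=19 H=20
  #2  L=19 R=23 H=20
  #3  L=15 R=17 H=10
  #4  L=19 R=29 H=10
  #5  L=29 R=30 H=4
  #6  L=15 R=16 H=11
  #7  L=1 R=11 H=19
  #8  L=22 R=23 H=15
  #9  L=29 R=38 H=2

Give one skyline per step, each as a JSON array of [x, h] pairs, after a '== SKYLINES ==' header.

== SKYLINES ==
[[15,20],[19,0]]
[[15,20],[23,0]]
[[15,20],[23,0]]
[[15,20],[23,10],[29,0]]
[[15,20],[23,10],[29,4],[30,0]]
[[15,20],[23,10],[29,4],[30,0]]
[[1,19],[11,0],[15,20],[23,10],[29,4],[30,0]]
[[1,19],[11,0],[15,20],[23,10],[29,4],[30,0]]
[[1,19],[11,0],[15,20],[23,10],[29,4],[30,2],[38,0]]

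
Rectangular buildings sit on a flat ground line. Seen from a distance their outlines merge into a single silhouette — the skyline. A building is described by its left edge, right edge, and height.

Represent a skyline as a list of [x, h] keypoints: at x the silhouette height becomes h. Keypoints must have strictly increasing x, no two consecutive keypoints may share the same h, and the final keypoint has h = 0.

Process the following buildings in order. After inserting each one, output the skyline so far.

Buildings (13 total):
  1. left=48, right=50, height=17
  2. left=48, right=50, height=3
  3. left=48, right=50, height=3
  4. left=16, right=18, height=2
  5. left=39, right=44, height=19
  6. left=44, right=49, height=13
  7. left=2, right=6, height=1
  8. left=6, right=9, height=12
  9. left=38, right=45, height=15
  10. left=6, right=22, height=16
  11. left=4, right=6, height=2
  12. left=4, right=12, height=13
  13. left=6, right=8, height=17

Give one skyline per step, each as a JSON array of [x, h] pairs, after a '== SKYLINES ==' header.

== SKYLINES ==
[[48,17],[50,0]]
[[48,17],[50,0]]
[[48,17],[50,0]]
[[16,2],[18,0],[48,17],[50,0]]
[[16,2],[18,0],[39,19],[44,0],[48,17],[50,0]]
[[16,2],[18,0],[39,19],[44,13],[48,17],[50,0]]
[[2,1],[6,0],[16,2],[18,0],[39,19],[44,13],[48,17],[50,0]]
[[2,1],[6,12],[9,0],[16,2],[18,0],[39,19],[44,13],[48,17],[50,0]]
[[2,1],[6,12],[9,0],[16,2],[18,0],[38,15],[39,19],[44,15],[45,13],[48,17],[50,0]]
[[2,1],[6,16],[22,0],[38,15],[39,19],[44,15],[45,13],[48,17],[50,0]]
[[2,1],[4,2],[6,16],[22,0],[38,15],[39,19],[44,15],[45,13],[48,17],[50,0]]
[[2,1],[4,13],[6,16],[22,0],[38,15],[39,19],[44,15],[45,13],[48,17],[50,0]]
[[2,1],[4,13],[6,17],[8,16],[22,0],[38,15],[39,19],[44,15],[45,13],[48,17],[50,0]]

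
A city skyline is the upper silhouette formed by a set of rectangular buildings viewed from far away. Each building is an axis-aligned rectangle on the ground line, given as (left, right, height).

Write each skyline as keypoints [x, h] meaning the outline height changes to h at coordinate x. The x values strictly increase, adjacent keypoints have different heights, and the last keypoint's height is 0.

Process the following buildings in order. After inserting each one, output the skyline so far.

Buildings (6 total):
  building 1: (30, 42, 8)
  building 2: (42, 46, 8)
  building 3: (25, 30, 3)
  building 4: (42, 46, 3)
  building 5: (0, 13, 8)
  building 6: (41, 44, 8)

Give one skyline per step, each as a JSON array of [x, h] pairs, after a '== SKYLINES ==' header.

== SKYLINES ==
[[30,8],[42,0]]
[[30,8],[46,0]]
[[25,3],[30,8],[46,0]]
[[25,3],[30,8],[46,0]]
[[0,8],[13,0],[25,3],[30,8],[46,0]]
[[0,8],[13,0],[25,3],[30,8],[46,0]]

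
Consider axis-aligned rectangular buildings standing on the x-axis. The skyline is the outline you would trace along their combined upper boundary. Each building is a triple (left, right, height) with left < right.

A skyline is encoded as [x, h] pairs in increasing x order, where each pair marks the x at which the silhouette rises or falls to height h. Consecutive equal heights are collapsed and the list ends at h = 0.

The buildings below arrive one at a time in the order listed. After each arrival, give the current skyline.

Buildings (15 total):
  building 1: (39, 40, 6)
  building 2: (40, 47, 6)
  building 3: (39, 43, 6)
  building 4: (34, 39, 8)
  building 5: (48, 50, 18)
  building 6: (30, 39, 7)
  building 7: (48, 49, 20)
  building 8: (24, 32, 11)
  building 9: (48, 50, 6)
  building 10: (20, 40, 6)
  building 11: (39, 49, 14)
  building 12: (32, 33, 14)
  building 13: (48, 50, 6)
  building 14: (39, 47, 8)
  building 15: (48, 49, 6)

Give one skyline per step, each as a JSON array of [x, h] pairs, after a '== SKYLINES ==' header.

== SKYLINES ==
[[39,6],[40,0]]
[[39,6],[47,0]]
[[39,6],[47,0]]
[[34,8],[39,6],[47,0]]
[[34,8],[39,6],[47,0],[48,18],[50,0]]
[[30,7],[34,8],[39,6],[47,0],[48,18],[50,0]]
[[30,7],[34,8],[39,6],[47,0],[48,20],[49,18],[50,0]]
[[24,11],[32,7],[34,8],[39,6],[47,0],[48,20],[49,18],[50,0]]
[[24,11],[32,7],[34,8],[39,6],[47,0],[48,20],[49,18],[50,0]]
[[20,6],[24,11],[32,7],[34,8],[39,6],[47,0],[48,20],[49,18],[50,0]]
[[20,6],[24,11],[32,7],[34,8],[39,14],[48,20],[49,18],[50,0]]
[[20,6],[24,11],[32,14],[33,7],[34,8],[39,14],[48,20],[49,18],[50,0]]
[[20,6],[24,11],[32,14],[33,7],[34,8],[39,14],[48,20],[49,18],[50,0]]
[[20,6],[24,11],[32,14],[33,7],[34,8],[39,14],[48,20],[49,18],[50,0]]
[[20,6],[24,11],[32,14],[33,7],[34,8],[39,14],[48,20],[49,18],[50,0]]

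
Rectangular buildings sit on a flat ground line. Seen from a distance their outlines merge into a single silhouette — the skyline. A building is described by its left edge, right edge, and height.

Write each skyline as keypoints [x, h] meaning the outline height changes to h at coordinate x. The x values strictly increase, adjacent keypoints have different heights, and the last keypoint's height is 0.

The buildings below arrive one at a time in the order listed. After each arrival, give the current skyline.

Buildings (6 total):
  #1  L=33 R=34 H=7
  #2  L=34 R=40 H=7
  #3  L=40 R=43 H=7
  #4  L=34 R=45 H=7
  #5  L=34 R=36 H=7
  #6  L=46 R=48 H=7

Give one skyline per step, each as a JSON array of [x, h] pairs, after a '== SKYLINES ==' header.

== SKYLINES ==
[[33,7],[34,0]]
[[33,7],[40,0]]
[[33,7],[43,0]]
[[33,7],[45,0]]
[[33,7],[45,0]]
[[33,7],[45,0],[46,7],[48,0]]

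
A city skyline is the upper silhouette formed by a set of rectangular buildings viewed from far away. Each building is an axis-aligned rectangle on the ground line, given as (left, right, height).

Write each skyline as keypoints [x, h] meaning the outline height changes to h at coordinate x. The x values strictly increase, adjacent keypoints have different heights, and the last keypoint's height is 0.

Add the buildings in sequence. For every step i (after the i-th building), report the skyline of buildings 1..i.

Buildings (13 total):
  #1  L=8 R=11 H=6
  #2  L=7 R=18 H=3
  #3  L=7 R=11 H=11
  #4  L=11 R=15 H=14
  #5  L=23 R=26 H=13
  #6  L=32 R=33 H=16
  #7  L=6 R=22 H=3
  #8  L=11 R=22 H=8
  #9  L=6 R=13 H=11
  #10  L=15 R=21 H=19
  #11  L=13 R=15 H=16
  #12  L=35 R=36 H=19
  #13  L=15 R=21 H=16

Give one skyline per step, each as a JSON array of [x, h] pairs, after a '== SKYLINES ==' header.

== SKYLINES ==
[[8,6],[11,0]]
[[7,3],[8,6],[11,3],[18,0]]
[[7,11],[11,3],[18,0]]
[[7,11],[11,14],[15,3],[18,0]]
[[7,11],[11,14],[15,3],[18,0],[23,13],[26,0]]
[[7,11],[11,14],[15,3],[18,0],[23,13],[26,0],[32,16],[33,0]]
[[6,3],[7,11],[11,14],[15,3],[22,0],[23,13],[26,0],[32,16],[33,0]]
[[6,3],[7,11],[11,14],[15,8],[22,0],[23,13],[26,0],[32,16],[33,0]]
[[6,11],[11,14],[15,8],[22,0],[23,13],[26,0],[32,16],[33,0]]
[[6,11],[11,14],[15,19],[21,8],[22,0],[23,13],[26,0],[32,16],[33,0]]
[[6,11],[11,14],[13,16],[15,19],[21,8],[22,0],[23,13],[26,0],[32,16],[33,0]]
[[6,11],[11,14],[13,16],[15,19],[21,8],[22,0],[23,13],[26,0],[32,16],[33,0],[35,19],[36,0]]
[[6,11],[11,14],[13,16],[15,19],[21,8],[22,0],[23,13],[26,0],[32,16],[33,0],[35,19],[36,0]]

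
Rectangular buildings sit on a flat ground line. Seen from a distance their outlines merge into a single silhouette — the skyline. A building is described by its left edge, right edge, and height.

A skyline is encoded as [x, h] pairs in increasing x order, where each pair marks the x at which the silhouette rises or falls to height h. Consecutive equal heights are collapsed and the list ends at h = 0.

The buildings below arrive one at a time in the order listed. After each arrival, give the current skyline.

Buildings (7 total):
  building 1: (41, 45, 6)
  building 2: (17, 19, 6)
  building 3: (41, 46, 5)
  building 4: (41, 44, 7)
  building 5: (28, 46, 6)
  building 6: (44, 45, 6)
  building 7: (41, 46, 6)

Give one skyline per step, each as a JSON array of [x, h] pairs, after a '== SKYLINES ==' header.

== SKYLINES ==
[[41,6],[45,0]]
[[17,6],[19,0],[41,6],[45,0]]
[[17,6],[19,0],[41,6],[45,5],[46,0]]
[[17,6],[19,0],[41,7],[44,6],[45,5],[46,0]]
[[17,6],[19,0],[28,6],[41,7],[44,6],[46,0]]
[[17,6],[19,0],[28,6],[41,7],[44,6],[46,0]]
[[17,6],[19,0],[28,6],[41,7],[44,6],[46,0]]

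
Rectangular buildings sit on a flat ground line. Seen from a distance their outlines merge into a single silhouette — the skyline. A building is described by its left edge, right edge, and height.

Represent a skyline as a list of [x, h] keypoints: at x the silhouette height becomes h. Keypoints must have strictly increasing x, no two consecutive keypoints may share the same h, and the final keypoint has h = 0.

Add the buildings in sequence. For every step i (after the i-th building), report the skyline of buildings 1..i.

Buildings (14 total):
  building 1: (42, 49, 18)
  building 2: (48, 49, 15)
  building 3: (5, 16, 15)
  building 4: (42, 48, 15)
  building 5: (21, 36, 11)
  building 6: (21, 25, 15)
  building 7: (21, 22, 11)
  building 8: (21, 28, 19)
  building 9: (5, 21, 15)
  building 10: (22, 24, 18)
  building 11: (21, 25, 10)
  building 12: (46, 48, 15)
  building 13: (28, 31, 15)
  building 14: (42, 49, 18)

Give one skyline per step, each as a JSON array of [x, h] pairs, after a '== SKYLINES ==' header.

== SKYLINES ==
[[42,18],[49,0]]
[[42,18],[49,0]]
[[5,15],[16,0],[42,18],[49,0]]
[[5,15],[16,0],[42,18],[49,0]]
[[5,15],[16,0],[21,11],[36,0],[42,18],[49,0]]
[[5,15],[16,0],[21,15],[25,11],[36,0],[42,18],[49,0]]
[[5,15],[16,0],[21,15],[25,11],[36,0],[42,18],[49,0]]
[[5,15],[16,0],[21,19],[28,11],[36,0],[42,18],[49,0]]
[[5,15],[21,19],[28,11],[36,0],[42,18],[49,0]]
[[5,15],[21,19],[28,11],[36,0],[42,18],[49,0]]
[[5,15],[21,19],[28,11],[36,0],[42,18],[49,0]]
[[5,15],[21,19],[28,11],[36,0],[42,18],[49,0]]
[[5,15],[21,19],[28,15],[31,11],[36,0],[42,18],[49,0]]
[[5,15],[21,19],[28,15],[31,11],[36,0],[42,18],[49,0]]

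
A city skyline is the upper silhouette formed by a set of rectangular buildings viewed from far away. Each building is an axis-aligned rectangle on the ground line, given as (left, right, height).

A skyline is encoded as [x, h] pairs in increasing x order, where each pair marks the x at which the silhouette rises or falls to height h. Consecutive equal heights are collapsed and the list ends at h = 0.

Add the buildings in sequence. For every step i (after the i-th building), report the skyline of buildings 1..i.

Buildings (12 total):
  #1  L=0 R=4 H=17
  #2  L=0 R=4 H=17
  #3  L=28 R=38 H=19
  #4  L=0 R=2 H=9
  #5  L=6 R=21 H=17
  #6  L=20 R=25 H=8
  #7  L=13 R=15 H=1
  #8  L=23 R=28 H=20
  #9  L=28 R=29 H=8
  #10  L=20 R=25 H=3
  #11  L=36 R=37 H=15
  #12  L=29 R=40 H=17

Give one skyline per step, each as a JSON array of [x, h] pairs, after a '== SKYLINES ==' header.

== SKYLINES ==
[[0,17],[4,0]]
[[0,17],[4,0]]
[[0,17],[4,0],[28,19],[38,0]]
[[0,17],[4,0],[28,19],[38,0]]
[[0,17],[4,0],[6,17],[21,0],[28,19],[38,0]]
[[0,17],[4,0],[6,17],[21,8],[25,0],[28,19],[38,0]]
[[0,17],[4,0],[6,17],[21,8],[25,0],[28,19],[38,0]]
[[0,17],[4,0],[6,17],[21,8],[23,20],[28,19],[38,0]]
[[0,17],[4,0],[6,17],[21,8],[23,20],[28,19],[38,0]]
[[0,17],[4,0],[6,17],[21,8],[23,20],[28,19],[38,0]]
[[0,17],[4,0],[6,17],[21,8],[23,20],[28,19],[38,0]]
[[0,17],[4,0],[6,17],[21,8],[23,20],[28,19],[38,17],[40,0]]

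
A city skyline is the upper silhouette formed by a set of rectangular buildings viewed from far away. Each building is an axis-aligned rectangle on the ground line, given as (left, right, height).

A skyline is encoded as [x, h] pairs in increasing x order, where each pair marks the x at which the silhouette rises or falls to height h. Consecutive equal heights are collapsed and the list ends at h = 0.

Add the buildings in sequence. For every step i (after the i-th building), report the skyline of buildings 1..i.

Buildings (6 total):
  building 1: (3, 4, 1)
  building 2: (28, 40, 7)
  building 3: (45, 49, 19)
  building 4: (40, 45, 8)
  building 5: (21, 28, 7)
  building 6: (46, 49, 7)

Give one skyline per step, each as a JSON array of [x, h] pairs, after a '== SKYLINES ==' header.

== SKYLINES ==
[[3,1],[4,0]]
[[3,1],[4,0],[28,7],[40,0]]
[[3,1],[4,0],[28,7],[40,0],[45,19],[49,0]]
[[3,1],[4,0],[28,7],[40,8],[45,19],[49,0]]
[[3,1],[4,0],[21,7],[40,8],[45,19],[49,0]]
[[3,1],[4,0],[21,7],[40,8],[45,19],[49,0]]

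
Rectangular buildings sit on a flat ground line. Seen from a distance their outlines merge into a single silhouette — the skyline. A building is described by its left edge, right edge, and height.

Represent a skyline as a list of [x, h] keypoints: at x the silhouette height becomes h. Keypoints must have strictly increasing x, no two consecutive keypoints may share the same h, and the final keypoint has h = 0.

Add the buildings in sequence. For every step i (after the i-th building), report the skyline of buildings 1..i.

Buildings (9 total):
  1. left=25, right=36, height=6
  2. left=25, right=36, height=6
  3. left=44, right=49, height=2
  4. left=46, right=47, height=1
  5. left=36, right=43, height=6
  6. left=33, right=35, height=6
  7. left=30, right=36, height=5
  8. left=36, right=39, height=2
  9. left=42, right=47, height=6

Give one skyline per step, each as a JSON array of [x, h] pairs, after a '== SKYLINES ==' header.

== SKYLINES ==
[[25,6],[36,0]]
[[25,6],[36,0]]
[[25,6],[36,0],[44,2],[49,0]]
[[25,6],[36,0],[44,2],[49,0]]
[[25,6],[43,0],[44,2],[49,0]]
[[25,6],[43,0],[44,2],[49,0]]
[[25,6],[43,0],[44,2],[49,0]]
[[25,6],[43,0],[44,2],[49,0]]
[[25,6],[47,2],[49,0]]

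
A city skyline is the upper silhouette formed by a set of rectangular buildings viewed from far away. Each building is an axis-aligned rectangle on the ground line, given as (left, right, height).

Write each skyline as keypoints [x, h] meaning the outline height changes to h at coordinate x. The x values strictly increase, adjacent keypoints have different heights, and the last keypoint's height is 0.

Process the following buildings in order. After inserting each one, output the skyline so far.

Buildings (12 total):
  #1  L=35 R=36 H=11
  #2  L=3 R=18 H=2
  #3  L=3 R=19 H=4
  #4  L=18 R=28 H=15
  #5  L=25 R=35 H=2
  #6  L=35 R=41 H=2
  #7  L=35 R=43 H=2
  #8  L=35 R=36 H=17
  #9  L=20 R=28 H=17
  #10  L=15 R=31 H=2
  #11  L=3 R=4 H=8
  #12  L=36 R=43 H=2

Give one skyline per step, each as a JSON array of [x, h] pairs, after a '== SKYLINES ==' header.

== SKYLINES ==
[[35,11],[36,0]]
[[3,2],[18,0],[35,11],[36,0]]
[[3,4],[19,0],[35,11],[36,0]]
[[3,4],[18,15],[28,0],[35,11],[36,0]]
[[3,4],[18,15],[28,2],[35,11],[36,0]]
[[3,4],[18,15],[28,2],[35,11],[36,2],[41,0]]
[[3,4],[18,15],[28,2],[35,11],[36,2],[43,0]]
[[3,4],[18,15],[28,2],[35,17],[36,2],[43,0]]
[[3,4],[18,15],[20,17],[28,2],[35,17],[36,2],[43,0]]
[[3,4],[18,15],[20,17],[28,2],[35,17],[36,2],[43,0]]
[[3,8],[4,4],[18,15],[20,17],[28,2],[35,17],[36,2],[43,0]]
[[3,8],[4,4],[18,15],[20,17],[28,2],[35,17],[36,2],[43,0]]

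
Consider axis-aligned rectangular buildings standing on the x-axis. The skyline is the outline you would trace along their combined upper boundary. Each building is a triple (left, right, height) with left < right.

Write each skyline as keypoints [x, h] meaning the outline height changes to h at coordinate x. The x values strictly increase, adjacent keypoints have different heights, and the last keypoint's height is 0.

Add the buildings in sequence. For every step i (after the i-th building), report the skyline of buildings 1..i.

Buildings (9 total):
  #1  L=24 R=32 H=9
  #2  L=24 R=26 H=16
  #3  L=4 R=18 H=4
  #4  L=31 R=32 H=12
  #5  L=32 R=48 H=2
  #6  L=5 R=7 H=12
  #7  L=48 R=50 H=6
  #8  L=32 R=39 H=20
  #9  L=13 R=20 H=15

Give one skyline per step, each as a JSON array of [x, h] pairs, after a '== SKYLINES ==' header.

== SKYLINES ==
[[24,9],[32,0]]
[[24,16],[26,9],[32,0]]
[[4,4],[18,0],[24,16],[26,9],[32,0]]
[[4,4],[18,0],[24,16],[26,9],[31,12],[32,0]]
[[4,4],[18,0],[24,16],[26,9],[31,12],[32,2],[48,0]]
[[4,4],[5,12],[7,4],[18,0],[24,16],[26,9],[31,12],[32,2],[48,0]]
[[4,4],[5,12],[7,4],[18,0],[24,16],[26,9],[31,12],[32,2],[48,6],[50,0]]
[[4,4],[5,12],[7,4],[18,0],[24,16],[26,9],[31,12],[32,20],[39,2],[48,6],[50,0]]
[[4,4],[5,12],[7,4],[13,15],[20,0],[24,16],[26,9],[31,12],[32,20],[39,2],[48,6],[50,0]]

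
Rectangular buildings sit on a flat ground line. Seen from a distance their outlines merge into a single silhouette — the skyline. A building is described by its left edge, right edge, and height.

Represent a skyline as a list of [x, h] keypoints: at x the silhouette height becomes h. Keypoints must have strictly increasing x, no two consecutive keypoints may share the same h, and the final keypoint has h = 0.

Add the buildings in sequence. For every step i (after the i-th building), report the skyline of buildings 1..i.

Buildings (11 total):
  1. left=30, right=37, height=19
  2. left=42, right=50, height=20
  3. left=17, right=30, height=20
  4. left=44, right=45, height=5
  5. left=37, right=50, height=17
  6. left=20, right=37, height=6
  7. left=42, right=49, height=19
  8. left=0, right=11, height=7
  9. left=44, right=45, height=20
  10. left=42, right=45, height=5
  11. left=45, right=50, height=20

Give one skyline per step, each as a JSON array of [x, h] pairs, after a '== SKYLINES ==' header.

== SKYLINES ==
[[30,19],[37,0]]
[[30,19],[37,0],[42,20],[50,0]]
[[17,20],[30,19],[37,0],[42,20],[50,0]]
[[17,20],[30,19],[37,0],[42,20],[50,0]]
[[17,20],[30,19],[37,17],[42,20],[50,0]]
[[17,20],[30,19],[37,17],[42,20],[50,0]]
[[17,20],[30,19],[37,17],[42,20],[50,0]]
[[0,7],[11,0],[17,20],[30,19],[37,17],[42,20],[50,0]]
[[0,7],[11,0],[17,20],[30,19],[37,17],[42,20],[50,0]]
[[0,7],[11,0],[17,20],[30,19],[37,17],[42,20],[50,0]]
[[0,7],[11,0],[17,20],[30,19],[37,17],[42,20],[50,0]]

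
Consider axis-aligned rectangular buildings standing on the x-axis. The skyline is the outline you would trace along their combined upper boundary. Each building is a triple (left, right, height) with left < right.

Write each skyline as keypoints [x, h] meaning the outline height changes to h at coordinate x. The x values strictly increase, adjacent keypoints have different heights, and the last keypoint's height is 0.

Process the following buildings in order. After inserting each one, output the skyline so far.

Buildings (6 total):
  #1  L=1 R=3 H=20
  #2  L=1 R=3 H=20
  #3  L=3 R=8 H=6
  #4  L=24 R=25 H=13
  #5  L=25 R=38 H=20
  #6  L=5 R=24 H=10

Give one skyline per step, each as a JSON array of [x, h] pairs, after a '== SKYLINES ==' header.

== SKYLINES ==
[[1,20],[3,0]]
[[1,20],[3,0]]
[[1,20],[3,6],[8,0]]
[[1,20],[3,6],[8,0],[24,13],[25,0]]
[[1,20],[3,6],[8,0],[24,13],[25,20],[38,0]]
[[1,20],[3,6],[5,10],[24,13],[25,20],[38,0]]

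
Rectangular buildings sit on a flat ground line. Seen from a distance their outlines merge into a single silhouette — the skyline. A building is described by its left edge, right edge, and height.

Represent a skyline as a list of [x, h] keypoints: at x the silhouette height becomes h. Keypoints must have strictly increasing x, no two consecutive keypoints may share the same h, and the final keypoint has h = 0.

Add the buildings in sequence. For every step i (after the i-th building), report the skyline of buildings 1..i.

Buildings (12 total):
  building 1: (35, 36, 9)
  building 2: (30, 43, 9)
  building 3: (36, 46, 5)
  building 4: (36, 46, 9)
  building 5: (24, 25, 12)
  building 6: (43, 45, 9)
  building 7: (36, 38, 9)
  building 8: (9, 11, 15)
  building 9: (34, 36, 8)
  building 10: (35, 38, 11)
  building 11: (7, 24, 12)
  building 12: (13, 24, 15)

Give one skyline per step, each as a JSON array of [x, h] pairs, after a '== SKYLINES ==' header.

== SKYLINES ==
[[35,9],[36,0]]
[[30,9],[43,0]]
[[30,9],[43,5],[46,0]]
[[30,9],[46,0]]
[[24,12],[25,0],[30,9],[46,0]]
[[24,12],[25,0],[30,9],[46,0]]
[[24,12],[25,0],[30,9],[46,0]]
[[9,15],[11,0],[24,12],[25,0],[30,9],[46,0]]
[[9,15],[11,0],[24,12],[25,0],[30,9],[46,0]]
[[9,15],[11,0],[24,12],[25,0],[30,9],[35,11],[38,9],[46,0]]
[[7,12],[9,15],[11,12],[25,0],[30,9],[35,11],[38,9],[46,0]]
[[7,12],[9,15],[11,12],[13,15],[24,12],[25,0],[30,9],[35,11],[38,9],[46,0]]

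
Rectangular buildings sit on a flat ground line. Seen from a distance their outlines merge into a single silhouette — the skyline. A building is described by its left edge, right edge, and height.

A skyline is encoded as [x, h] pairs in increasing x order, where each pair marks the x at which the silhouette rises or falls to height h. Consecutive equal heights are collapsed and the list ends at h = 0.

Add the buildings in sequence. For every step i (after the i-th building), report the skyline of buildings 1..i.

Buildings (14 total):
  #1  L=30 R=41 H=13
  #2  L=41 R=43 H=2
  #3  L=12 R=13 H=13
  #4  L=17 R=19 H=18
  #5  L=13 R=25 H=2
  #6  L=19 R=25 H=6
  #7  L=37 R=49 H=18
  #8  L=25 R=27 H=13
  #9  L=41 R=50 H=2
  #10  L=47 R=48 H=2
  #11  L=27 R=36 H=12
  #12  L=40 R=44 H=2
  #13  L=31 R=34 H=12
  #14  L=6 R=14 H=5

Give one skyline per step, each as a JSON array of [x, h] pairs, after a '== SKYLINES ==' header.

== SKYLINES ==
[[30,13],[41,0]]
[[30,13],[41,2],[43,0]]
[[12,13],[13,0],[30,13],[41,2],[43,0]]
[[12,13],[13,0],[17,18],[19,0],[30,13],[41,2],[43,0]]
[[12,13],[13,2],[17,18],[19,2],[25,0],[30,13],[41,2],[43,0]]
[[12,13],[13,2],[17,18],[19,6],[25,0],[30,13],[41,2],[43,0]]
[[12,13],[13,2],[17,18],[19,6],[25,0],[30,13],[37,18],[49,0]]
[[12,13],[13,2],[17,18],[19,6],[25,13],[27,0],[30,13],[37,18],[49,0]]
[[12,13],[13,2],[17,18],[19,6],[25,13],[27,0],[30,13],[37,18],[49,2],[50,0]]
[[12,13],[13,2],[17,18],[19,6],[25,13],[27,0],[30,13],[37,18],[49,2],[50,0]]
[[12,13],[13,2],[17,18],[19,6],[25,13],[27,12],[30,13],[37,18],[49,2],[50,0]]
[[12,13],[13,2],[17,18],[19,6],[25,13],[27,12],[30,13],[37,18],[49,2],[50,0]]
[[12,13],[13,2],[17,18],[19,6],[25,13],[27,12],[30,13],[37,18],[49,2],[50,0]]
[[6,5],[12,13],[13,5],[14,2],[17,18],[19,6],[25,13],[27,12],[30,13],[37,18],[49,2],[50,0]]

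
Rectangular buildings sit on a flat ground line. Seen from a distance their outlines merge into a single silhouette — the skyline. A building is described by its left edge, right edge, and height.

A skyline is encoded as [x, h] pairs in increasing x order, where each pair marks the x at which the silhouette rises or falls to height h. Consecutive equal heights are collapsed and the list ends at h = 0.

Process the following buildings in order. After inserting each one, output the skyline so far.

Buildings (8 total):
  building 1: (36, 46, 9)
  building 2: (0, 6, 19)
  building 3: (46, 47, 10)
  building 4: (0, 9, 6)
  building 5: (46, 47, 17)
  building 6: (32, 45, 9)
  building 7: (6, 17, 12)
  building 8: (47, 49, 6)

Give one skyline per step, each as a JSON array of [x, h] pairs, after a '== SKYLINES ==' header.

== SKYLINES ==
[[36,9],[46,0]]
[[0,19],[6,0],[36,9],[46,0]]
[[0,19],[6,0],[36,9],[46,10],[47,0]]
[[0,19],[6,6],[9,0],[36,9],[46,10],[47,0]]
[[0,19],[6,6],[9,0],[36,9],[46,17],[47,0]]
[[0,19],[6,6],[9,0],[32,9],[46,17],[47,0]]
[[0,19],[6,12],[17,0],[32,9],[46,17],[47,0]]
[[0,19],[6,12],[17,0],[32,9],[46,17],[47,6],[49,0]]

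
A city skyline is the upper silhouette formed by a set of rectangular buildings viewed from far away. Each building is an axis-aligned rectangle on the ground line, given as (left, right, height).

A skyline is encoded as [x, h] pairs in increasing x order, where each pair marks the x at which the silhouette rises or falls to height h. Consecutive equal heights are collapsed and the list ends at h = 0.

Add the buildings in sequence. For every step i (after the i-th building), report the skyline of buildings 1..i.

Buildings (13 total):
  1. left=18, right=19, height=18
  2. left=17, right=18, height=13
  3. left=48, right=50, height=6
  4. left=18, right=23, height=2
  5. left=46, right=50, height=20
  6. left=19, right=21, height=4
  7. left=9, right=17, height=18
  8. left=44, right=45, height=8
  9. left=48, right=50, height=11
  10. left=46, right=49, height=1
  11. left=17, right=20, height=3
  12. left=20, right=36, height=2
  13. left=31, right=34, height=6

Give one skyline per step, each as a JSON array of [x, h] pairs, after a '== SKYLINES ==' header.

== SKYLINES ==
[[18,18],[19,0]]
[[17,13],[18,18],[19,0]]
[[17,13],[18,18],[19,0],[48,6],[50,0]]
[[17,13],[18,18],[19,2],[23,0],[48,6],[50,0]]
[[17,13],[18,18],[19,2],[23,0],[46,20],[50,0]]
[[17,13],[18,18],[19,4],[21,2],[23,0],[46,20],[50,0]]
[[9,18],[17,13],[18,18],[19,4],[21,2],[23,0],[46,20],[50,0]]
[[9,18],[17,13],[18,18],[19,4],[21,2],[23,0],[44,8],[45,0],[46,20],[50,0]]
[[9,18],[17,13],[18,18],[19,4],[21,2],[23,0],[44,8],[45,0],[46,20],[50,0]]
[[9,18],[17,13],[18,18],[19,4],[21,2],[23,0],[44,8],[45,0],[46,20],[50,0]]
[[9,18],[17,13],[18,18],[19,4],[21,2],[23,0],[44,8],[45,0],[46,20],[50,0]]
[[9,18],[17,13],[18,18],[19,4],[21,2],[36,0],[44,8],[45,0],[46,20],[50,0]]
[[9,18],[17,13],[18,18],[19,4],[21,2],[31,6],[34,2],[36,0],[44,8],[45,0],[46,20],[50,0]]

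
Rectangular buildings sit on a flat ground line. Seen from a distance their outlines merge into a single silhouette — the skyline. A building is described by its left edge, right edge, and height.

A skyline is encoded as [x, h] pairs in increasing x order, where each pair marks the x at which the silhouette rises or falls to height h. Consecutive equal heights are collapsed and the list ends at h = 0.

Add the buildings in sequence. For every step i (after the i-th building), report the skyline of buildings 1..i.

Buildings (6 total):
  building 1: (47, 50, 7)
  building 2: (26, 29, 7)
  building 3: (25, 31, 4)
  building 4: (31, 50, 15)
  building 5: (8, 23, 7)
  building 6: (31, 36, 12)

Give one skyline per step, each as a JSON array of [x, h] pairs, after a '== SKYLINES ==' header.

== SKYLINES ==
[[47,7],[50,0]]
[[26,7],[29,0],[47,7],[50,0]]
[[25,4],[26,7],[29,4],[31,0],[47,7],[50,0]]
[[25,4],[26,7],[29,4],[31,15],[50,0]]
[[8,7],[23,0],[25,4],[26,7],[29,4],[31,15],[50,0]]
[[8,7],[23,0],[25,4],[26,7],[29,4],[31,15],[50,0]]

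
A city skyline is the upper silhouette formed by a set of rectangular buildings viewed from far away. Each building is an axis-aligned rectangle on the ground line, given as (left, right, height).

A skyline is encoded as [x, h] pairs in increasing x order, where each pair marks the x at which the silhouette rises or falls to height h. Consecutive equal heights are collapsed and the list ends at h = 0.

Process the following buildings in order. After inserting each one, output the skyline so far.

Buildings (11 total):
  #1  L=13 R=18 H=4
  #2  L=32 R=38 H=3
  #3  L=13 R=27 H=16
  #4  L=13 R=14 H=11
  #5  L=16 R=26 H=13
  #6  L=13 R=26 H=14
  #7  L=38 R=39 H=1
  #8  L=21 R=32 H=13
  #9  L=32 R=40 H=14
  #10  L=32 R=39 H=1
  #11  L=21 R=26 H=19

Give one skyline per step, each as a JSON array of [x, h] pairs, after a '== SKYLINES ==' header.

== SKYLINES ==
[[13,4],[18,0]]
[[13,4],[18,0],[32,3],[38,0]]
[[13,16],[27,0],[32,3],[38,0]]
[[13,16],[27,0],[32,3],[38,0]]
[[13,16],[27,0],[32,3],[38,0]]
[[13,16],[27,0],[32,3],[38,0]]
[[13,16],[27,0],[32,3],[38,1],[39,0]]
[[13,16],[27,13],[32,3],[38,1],[39,0]]
[[13,16],[27,13],[32,14],[40,0]]
[[13,16],[27,13],[32,14],[40,0]]
[[13,16],[21,19],[26,16],[27,13],[32,14],[40,0]]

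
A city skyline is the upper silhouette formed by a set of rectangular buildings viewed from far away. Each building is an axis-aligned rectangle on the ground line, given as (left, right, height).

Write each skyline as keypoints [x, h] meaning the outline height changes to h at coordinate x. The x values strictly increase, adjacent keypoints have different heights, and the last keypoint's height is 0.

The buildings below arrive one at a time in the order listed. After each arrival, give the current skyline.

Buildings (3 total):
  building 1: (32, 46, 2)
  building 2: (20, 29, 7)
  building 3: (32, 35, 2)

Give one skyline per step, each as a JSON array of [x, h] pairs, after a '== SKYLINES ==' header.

== SKYLINES ==
[[32,2],[46,0]]
[[20,7],[29,0],[32,2],[46,0]]
[[20,7],[29,0],[32,2],[46,0]]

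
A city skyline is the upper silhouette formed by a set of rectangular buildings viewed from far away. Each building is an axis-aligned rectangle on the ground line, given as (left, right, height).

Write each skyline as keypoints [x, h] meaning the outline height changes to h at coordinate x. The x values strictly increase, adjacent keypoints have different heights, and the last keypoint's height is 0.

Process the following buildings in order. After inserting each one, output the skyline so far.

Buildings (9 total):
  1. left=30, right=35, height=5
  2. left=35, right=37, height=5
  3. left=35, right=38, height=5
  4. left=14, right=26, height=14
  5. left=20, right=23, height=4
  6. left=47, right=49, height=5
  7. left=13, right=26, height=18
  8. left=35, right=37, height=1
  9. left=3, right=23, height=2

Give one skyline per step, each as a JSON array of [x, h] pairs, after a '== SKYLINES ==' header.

== SKYLINES ==
[[30,5],[35,0]]
[[30,5],[37,0]]
[[30,5],[38,0]]
[[14,14],[26,0],[30,5],[38,0]]
[[14,14],[26,0],[30,5],[38,0]]
[[14,14],[26,0],[30,5],[38,0],[47,5],[49,0]]
[[13,18],[26,0],[30,5],[38,0],[47,5],[49,0]]
[[13,18],[26,0],[30,5],[38,0],[47,5],[49,0]]
[[3,2],[13,18],[26,0],[30,5],[38,0],[47,5],[49,0]]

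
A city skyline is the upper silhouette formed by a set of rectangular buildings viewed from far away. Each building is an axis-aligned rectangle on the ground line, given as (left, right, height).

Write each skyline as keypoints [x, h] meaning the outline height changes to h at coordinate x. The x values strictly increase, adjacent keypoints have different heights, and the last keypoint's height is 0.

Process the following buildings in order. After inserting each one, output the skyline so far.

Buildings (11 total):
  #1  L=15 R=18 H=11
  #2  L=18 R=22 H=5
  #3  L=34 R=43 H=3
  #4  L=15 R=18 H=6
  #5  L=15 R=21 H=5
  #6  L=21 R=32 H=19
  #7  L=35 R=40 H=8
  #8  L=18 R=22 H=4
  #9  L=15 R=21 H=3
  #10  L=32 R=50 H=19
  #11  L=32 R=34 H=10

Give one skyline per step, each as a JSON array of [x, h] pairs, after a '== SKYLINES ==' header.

== SKYLINES ==
[[15,11],[18,0]]
[[15,11],[18,5],[22,0]]
[[15,11],[18,5],[22,0],[34,3],[43,0]]
[[15,11],[18,5],[22,0],[34,3],[43,0]]
[[15,11],[18,5],[22,0],[34,3],[43,0]]
[[15,11],[18,5],[21,19],[32,0],[34,3],[43,0]]
[[15,11],[18,5],[21,19],[32,0],[34,3],[35,8],[40,3],[43,0]]
[[15,11],[18,5],[21,19],[32,0],[34,3],[35,8],[40,3],[43,0]]
[[15,11],[18,5],[21,19],[32,0],[34,3],[35,8],[40,3],[43,0]]
[[15,11],[18,5],[21,19],[50,0]]
[[15,11],[18,5],[21,19],[50,0]]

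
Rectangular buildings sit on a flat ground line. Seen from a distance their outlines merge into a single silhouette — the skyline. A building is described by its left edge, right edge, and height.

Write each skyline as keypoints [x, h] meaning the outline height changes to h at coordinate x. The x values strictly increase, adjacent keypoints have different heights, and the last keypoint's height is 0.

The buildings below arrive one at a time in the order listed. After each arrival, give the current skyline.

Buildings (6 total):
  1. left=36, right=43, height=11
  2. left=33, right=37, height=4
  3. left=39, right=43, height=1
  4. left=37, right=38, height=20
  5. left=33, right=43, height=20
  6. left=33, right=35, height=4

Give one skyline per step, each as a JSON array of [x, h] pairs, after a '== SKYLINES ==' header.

== SKYLINES ==
[[36,11],[43,0]]
[[33,4],[36,11],[43,0]]
[[33,4],[36,11],[43,0]]
[[33,4],[36,11],[37,20],[38,11],[43,0]]
[[33,20],[43,0]]
[[33,20],[43,0]]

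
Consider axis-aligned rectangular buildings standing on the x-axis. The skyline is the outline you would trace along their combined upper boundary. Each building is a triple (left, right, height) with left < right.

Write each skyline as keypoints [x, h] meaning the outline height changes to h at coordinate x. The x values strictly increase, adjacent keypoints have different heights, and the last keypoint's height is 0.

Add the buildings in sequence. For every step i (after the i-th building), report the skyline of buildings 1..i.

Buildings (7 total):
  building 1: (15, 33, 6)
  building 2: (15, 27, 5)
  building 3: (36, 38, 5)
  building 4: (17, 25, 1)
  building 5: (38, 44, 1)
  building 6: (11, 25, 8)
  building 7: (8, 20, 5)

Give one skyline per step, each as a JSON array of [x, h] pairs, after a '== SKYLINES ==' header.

== SKYLINES ==
[[15,6],[33,0]]
[[15,6],[33,0]]
[[15,6],[33,0],[36,5],[38,0]]
[[15,6],[33,0],[36,5],[38,0]]
[[15,6],[33,0],[36,5],[38,1],[44,0]]
[[11,8],[25,6],[33,0],[36,5],[38,1],[44,0]]
[[8,5],[11,8],[25,6],[33,0],[36,5],[38,1],[44,0]]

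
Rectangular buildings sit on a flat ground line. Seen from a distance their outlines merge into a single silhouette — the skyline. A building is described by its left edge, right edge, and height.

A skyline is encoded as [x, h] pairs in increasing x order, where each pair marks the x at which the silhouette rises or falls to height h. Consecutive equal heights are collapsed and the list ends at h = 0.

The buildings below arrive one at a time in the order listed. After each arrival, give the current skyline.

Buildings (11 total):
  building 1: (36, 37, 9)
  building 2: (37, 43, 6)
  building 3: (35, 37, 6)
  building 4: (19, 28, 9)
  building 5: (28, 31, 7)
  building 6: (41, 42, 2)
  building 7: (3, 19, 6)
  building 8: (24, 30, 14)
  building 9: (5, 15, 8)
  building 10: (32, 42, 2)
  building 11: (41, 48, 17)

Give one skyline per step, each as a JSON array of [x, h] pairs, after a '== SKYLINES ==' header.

== SKYLINES ==
[[36,9],[37,0]]
[[36,9],[37,6],[43,0]]
[[35,6],[36,9],[37,6],[43,0]]
[[19,9],[28,0],[35,6],[36,9],[37,6],[43,0]]
[[19,9],[28,7],[31,0],[35,6],[36,9],[37,6],[43,0]]
[[19,9],[28,7],[31,0],[35,6],[36,9],[37,6],[43,0]]
[[3,6],[19,9],[28,7],[31,0],[35,6],[36,9],[37,6],[43,0]]
[[3,6],[19,9],[24,14],[30,7],[31,0],[35,6],[36,9],[37,6],[43,0]]
[[3,6],[5,8],[15,6],[19,9],[24,14],[30,7],[31,0],[35,6],[36,9],[37,6],[43,0]]
[[3,6],[5,8],[15,6],[19,9],[24,14],[30,7],[31,0],[32,2],[35,6],[36,9],[37,6],[43,0]]
[[3,6],[5,8],[15,6],[19,9],[24,14],[30,7],[31,0],[32,2],[35,6],[36,9],[37,6],[41,17],[48,0]]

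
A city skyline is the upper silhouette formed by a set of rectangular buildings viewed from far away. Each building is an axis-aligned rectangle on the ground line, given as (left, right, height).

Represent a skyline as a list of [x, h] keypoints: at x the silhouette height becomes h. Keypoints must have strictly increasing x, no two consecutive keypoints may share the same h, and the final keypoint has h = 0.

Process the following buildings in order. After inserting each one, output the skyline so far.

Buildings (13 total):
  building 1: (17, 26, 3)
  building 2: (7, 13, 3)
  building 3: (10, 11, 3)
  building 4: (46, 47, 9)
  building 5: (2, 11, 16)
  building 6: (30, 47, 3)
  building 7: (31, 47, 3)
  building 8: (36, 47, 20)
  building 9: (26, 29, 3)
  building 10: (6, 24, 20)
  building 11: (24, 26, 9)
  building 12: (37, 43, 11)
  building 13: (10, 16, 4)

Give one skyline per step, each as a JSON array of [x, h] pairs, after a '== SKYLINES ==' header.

== SKYLINES ==
[[17,3],[26,0]]
[[7,3],[13,0],[17,3],[26,0]]
[[7,3],[13,0],[17,3],[26,0]]
[[7,3],[13,0],[17,3],[26,0],[46,9],[47,0]]
[[2,16],[11,3],[13,0],[17,3],[26,0],[46,9],[47,0]]
[[2,16],[11,3],[13,0],[17,3],[26,0],[30,3],[46,9],[47,0]]
[[2,16],[11,3],[13,0],[17,3],[26,0],[30,3],[46,9],[47,0]]
[[2,16],[11,3],[13,0],[17,3],[26,0],[30,3],[36,20],[47,0]]
[[2,16],[11,3],[13,0],[17,3],[29,0],[30,3],[36,20],[47,0]]
[[2,16],[6,20],[24,3],[29,0],[30,3],[36,20],[47,0]]
[[2,16],[6,20],[24,9],[26,3],[29,0],[30,3],[36,20],[47,0]]
[[2,16],[6,20],[24,9],[26,3],[29,0],[30,3],[36,20],[47,0]]
[[2,16],[6,20],[24,9],[26,3],[29,0],[30,3],[36,20],[47,0]]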